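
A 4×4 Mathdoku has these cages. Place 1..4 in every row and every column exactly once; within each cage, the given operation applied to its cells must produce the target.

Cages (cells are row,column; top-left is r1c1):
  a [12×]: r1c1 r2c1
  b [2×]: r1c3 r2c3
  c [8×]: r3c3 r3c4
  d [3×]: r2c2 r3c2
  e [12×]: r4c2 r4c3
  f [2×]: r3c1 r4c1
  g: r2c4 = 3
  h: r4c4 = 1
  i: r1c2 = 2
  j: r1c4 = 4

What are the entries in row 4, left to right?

Cage i is given, leaving r1c2 = 2.
Row 1 already has 2, which forces r1c3 = 1.
Cage j is given, leaving r1c4 = 4.
1 is placed in column 3; hence r2c3 = 2.
Cage g is a single given cell, which forces r2c4 = 3.
2 is placed in column 3; hence r3c3 = 4.
4 is placed in column 4; hence r3c4 = 2.
4 is placed in column 3; hence r4c3 = 3.
Cage h is a single given cell; hence r4c4 = 1.
4 is placed in row 1; hence r1c1 = 3.
Row 2 already has 3; hence r2c1 = 4.
Row 2 already has 3, leaving r2c2 = 1.
2 is placed in row 3; hence r3c1 = 1.
Cage d's pair has product 3, leaving r3c2 = 3.
1 is placed in row 4, so r4c1 = 2.
Row 4 now contains 3; hence r4c2 = 4.
Completed grid: 3 2 1 4 / 4 1 2 3 / 1 3 4 2 / 2 4 3 1.

2 4 3 1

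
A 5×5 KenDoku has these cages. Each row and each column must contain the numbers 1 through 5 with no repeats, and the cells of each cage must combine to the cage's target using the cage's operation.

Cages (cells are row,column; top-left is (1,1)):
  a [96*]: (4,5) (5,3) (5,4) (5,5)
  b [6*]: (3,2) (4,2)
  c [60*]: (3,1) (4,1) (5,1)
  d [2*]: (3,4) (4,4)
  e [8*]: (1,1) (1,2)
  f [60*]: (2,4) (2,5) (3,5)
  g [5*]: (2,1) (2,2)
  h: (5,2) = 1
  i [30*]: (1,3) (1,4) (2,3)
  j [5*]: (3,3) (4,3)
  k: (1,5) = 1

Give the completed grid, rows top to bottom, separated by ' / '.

K is a freebie, so (1,5) = 1.
Cage a needs product 96, so (4,5) = 4.
Cage h is a single given cell, which forces (5,2) = 1.
Cage g needs two cells with product 5, so (2,1) = 1.
Column 2 now contains 1; hence (2,2) = 5.
Cage f needs product 60, leaving (2,4) = 4.
Row 2 already has 5, leaving (2,5) = 3.
3 is placed in column 5; hence (3,5) = 5.
3 is placed in column 5; hence (5,5) = 2.
Row 2 now contains 3; hence (2,3) = 2.
Row 3 already has 5, leaving (3,3) = 1.
1 is placed in row 3; hence (3,4) = 2.
Cage j needs two cells with product 5, leaving (4,3) = 5.
Column 4 now contains 2; hence (4,4) = 1.
Cage a has product 96, so (5,3) = 4.
Row 5 already has 2, which forces (5,4) = 3.
Column 3 already has 5; hence (1,3) = 3.
Column 4 already has 3, leaving (1,4) = 5.
Cage c has product 60; hence (3,1) = 4.
Row 3 now contains 2, which forces (3,2) = 3.
Row 4 already has 5, so (4,1) = 3.
Cage b needs two cells with product 6, which forces (4,2) = 2.
3 is placed in row 5; hence (5,1) = 5.
Column 1 already has 4, leaving (1,1) = 2.
Column 2 already has 2, leaving (1,2) = 4.

2 4 3 5 1 / 1 5 2 4 3 / 4 3 1 2 5 / 3 2 5 1 4 / 5 1 4 3 2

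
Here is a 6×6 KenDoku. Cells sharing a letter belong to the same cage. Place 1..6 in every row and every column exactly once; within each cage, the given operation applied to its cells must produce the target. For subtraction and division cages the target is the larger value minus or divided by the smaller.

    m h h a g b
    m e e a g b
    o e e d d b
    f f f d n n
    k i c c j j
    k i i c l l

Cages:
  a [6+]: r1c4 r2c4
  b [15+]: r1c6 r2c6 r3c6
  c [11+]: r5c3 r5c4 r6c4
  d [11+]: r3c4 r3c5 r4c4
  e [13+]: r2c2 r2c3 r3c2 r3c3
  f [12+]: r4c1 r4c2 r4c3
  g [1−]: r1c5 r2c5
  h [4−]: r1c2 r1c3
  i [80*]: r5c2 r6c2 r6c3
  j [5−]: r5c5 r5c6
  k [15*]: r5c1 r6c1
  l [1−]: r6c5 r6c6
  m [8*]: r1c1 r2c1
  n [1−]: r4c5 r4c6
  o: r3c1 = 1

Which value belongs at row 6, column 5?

Cage o is given, so r3c1 = 1.
The 3 cells of cage i must have product 80, leaving r5c2 = 4.
Cage i needs product 80, which forces r6c2 = 5.
Cage i has product 80; hence r6c3 = 4.
Cage k's pair has product 15, leaving r5c1 = 5.
5 is placed in row 6, so r6c1 = 3.
Row 1 needs a 3, and only r1c5 is open for it.
In row 6, 6 can only go at r6c4, so r6c4 = 6.
The only place for 6 in column 1 is r4c1.
Cage f has sum 12; hence r4c2 = 1.
The 3 cells of cage f must have sum 12, leaving r4c3 = 5.
Cage n's pair has difference 1, leaving r4c6 = 3.
In row 1, 1 can only go at r1c4, so r1c4 = 1.
Cage a needs two cells with sum 6, leaving r2c4 = 5.
The only place for 5 in row 1 is r1c6.
Row 1 needs a 4, and only r1c1 is open for it.
4 is placed in column 1, leaving r2c1 = 2.
Row 2 now contains 2, so r2c5 = 4.
Row 2 already has 4, which forces r2c6 = 6.
Column 6 now contains 6; hence r3c6 = 4.
Column 5 now contains 4, leaving r4c5 = 2.
Column 6 now contains 6; hence r5c6 = 1.
2 is placed in column 5, leaving r6c5 = 1.
Column 6 now contains 1, which forces r6c6 = 2.
6 is placed in row 2, so r2c2 = 3.
The 4 cells of cage e must have sum 13, leaving r2c3 = 1.
Cage e has sum 13, leaving r3c2 = 6.
Cage e needs sum 13, so r3c3 = 3.
Cage d has sum 11, leaving r3c4 = 2.
Cage d has sum 11; hence r3c5 = 5.
2 is placed in row 4; hence r4c4 = 4.
Column 3 already has 3; hence r5c3 = 2.
Column 4 now contains 2, so r5c4 = 3.
Row 5 now contains 1; hence r5c5 = 6.
6 is placed in column 2, leaving r1c2 = 2.
Column 3 now contains 2, which forces r1c3 = 6.
Completed grid: 4 2 6 1 3 5 / 2 3 1 5 4 6 / 1 6 3 2 5 4 / 6 1 5 4 2 3 / 5 4 2 3 6 1 / 3 5 4 6 1 2.

1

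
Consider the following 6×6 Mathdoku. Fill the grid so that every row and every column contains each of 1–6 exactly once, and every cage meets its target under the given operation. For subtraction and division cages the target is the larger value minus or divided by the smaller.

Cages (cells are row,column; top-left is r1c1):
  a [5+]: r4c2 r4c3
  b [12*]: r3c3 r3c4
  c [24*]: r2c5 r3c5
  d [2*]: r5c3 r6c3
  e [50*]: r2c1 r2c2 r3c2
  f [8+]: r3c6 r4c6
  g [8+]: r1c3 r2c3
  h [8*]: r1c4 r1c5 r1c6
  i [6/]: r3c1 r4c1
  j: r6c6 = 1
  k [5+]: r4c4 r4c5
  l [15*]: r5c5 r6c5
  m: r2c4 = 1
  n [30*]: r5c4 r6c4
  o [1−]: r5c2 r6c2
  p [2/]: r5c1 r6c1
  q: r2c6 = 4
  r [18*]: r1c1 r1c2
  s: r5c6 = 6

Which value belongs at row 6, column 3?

Cage e needs product 50; hence r2c1 = 5.
Cage e has product 50, so r2c2 = 2.
Cage m is a single given cell; hence r2c4 = 1.
Cage q is a single given cell; hence r2c6 = 4.
The 3 cells of cage e must have product 50, leaving r3c2 = 5.
S is a freebie, leaving r5c6 = 6.
J is a freebie, leaving r6c6 = 1.
Cage h has product 8; hence r1c4 = 4.
Cage h needs product 8, leaving r1c5 = 1.
Column 6 already has 1, so r1c6 = 2.
Row 2 already has 4, so r2c5 = 6.
Cage c needs two cells with product 24, so r3c5 = 4.
Cage f needs two cells with sum 8, so r3c6 = 3.
The two cells of cage f must have sum 8, so r4c6 = 5.
Cage d needs two cells with product 2; hence r5c3 = 1.
Row 5 now contains 6, leaving r5c4 = 5.
5 is placed in row 5, which forces r5c5 = 3.
Row 6 now contains 1; hence r6c3 = 2.
Cage n's pair has product 30; hence r6c4 = 6.
Column 5 already has 3; hence r6c5 = 5.
2 is placed in row 1, so r1c3 = 5.
6 is placed in row 2, leaving r2c3 = 3.
Column 3 now contains 2; hence r3c3 = 6.
Column 4 now contains 6, leaving r3c4 = 2.
The two cells of cage a must have sum 5; hence r4c2 = 1.
Column 3 now contains 2, so r4c3 = 4.
Cage k needs two cells with sum 5, which forces r4c4 = 3.
Column 5 already has 3; hence r4c5 = 2.
Cage p needs two cells with quotient 2, so r5c1 = 2.
Row 5 now contains 3, so r5c2 = 4.
Row 6 now contains 6, which forces r6c1 = 4.
Cage o needs two cells with difference 1; hence r6c2 = 3.
The two cells of cage r must have product 18, which forces r1c1 = 3.
3 is placed in column 2, leaving r1c2 = 6.
Row 3 already has 6, leaving r3c1 = 1.
1 is placed in row 4, leaving r4c1 = 6.
Completed grid: 3 6 5 4 1 2 / 5 2 3 1 6 4 / 1 5 6 2 4 3 / 6 1 4 3 2 5 / 2 4 1 5 3 6 / 4 3 2 6 5 1.

2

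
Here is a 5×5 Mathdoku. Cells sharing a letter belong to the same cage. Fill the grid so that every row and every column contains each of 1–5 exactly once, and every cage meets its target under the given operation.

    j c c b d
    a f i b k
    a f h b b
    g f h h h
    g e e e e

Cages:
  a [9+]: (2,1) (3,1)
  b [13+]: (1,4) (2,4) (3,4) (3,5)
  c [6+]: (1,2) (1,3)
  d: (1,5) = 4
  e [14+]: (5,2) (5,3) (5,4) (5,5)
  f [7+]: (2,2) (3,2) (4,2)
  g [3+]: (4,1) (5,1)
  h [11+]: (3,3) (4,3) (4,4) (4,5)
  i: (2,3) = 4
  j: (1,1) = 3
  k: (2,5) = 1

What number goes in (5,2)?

3

Cage j is given, leaving (1,1) = 3.
Cage d is given; hence (1,5) = 4.
I is a freebie, which forces (2,3) = 4.
Cage k is given, so (2,5) = 1.
Row 2 already has 4, which forces (2,1) = 5.
Row 2 already has 1, which forces (2,2) = 2.
Row 2 now contains 2, leaving (2,4) = 3.
The two cells of cage a must have sum 9, so (3,1) = 4.
Row 3 already has 4, so (3,2) = 1.
1 is placed in column 2, leaving (4,2) = 4.
1 is placed in column 2, leaving (1,2) = 5.
Cage c needs two cells with sum 6, leaving (1,3) = 1.
5 is placed in row 1, so (1,4) = 2.
2 is placed in column 4, which forces (3,4) = 5.
Cage b needs sum 13, which forces (3,5) = 3.
5 is placed in column 4, which forces (4,4) = 1.
Column 2 already has 5; hence (5,2) = 3.
Cage e has sum 14, so (5,4) = 4.
3 is placed in row 3, leaving (3,3) = 2.
Row 4 now contains 1, which forces (4,1) = 2.
Cage h needs sum 11, which forces (4,3) = 3.
Cage h needs sum 11, which forces (4,5) = 5.
Cage g's pair has sum 3, which forces (5,1) = 1.
2 is placed in column 3, so (5,3) = 5.
Column 5 already has 5, which forces (5,5) = 2.
The full grid is 3 5 1 2 4 / 5 2 4 3 1 / 4 1 2 5 3 / 2 4 3 1 5 / 1 3 5 4 2.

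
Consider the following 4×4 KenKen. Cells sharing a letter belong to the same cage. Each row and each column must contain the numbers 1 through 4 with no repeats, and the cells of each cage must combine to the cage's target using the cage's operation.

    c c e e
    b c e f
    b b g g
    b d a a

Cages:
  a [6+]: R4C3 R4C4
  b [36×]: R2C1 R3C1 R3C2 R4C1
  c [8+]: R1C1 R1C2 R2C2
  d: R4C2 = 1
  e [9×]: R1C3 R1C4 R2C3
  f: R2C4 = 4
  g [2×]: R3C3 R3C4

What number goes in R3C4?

Cage e needs product 9, which forces R1C3 = 1.
Cage e has product 9; hence R1C4 = 3.
Cage e has product 9, which forces R2C3 = 3.
Cage f is given, so R2C4 = 4.
Cage b needs product 36, so R3C2 = 3.
1 is placed in column 3; hence R3C3 = 2.
2 is placed in row 3, which forces R3C4 = 1.
Cage d is given, leaving R4C2 = 1.
Column 3 now contains 2; hence R4C3 = 4.
Column 4 now contains 4, so R4C4 = 2.
Cage c has sum 8, so R1C1 = 2.
The 3 cells of cage c must have sum 8, leaving R1C2 = 4.
Row 2 now contains 4, which forces R2C1 = 1.
1 is placed in column 2, which forces R2C2 = 2.
Row 3 already has 1, leaving R3C1 = 4.
4 is placed in row 4; hence R4C1 = 3.
The full grid is 2 4 1 3 / 1 2 3 4 / 4 3 2 1 / 3 1 4 2.

1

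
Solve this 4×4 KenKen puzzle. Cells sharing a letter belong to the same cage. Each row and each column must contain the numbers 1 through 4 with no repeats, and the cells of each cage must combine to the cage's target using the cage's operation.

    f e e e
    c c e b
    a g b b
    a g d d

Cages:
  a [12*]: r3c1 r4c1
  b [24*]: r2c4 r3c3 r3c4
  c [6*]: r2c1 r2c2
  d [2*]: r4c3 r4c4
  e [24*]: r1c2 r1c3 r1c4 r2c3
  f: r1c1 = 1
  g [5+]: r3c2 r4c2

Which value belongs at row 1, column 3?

Cage f is a single given cell, which forces r1c1 = 1.
Cage e has product 24, leaving r2c3 = 1.
Column 3 already has 1; hence r4c3 = 2.
Row 4 now contains 2; hence r4c4 = 1.
The only place for 4 in row 2 is r2c4.
Cage b needs product 24, leaving r3c3 = 3.
Cage b needs product 24, which forces r3c4 = 2.
The 4 cells of cage e must have product 24, which forces r1c2 = 2.
Column 3 now contains 3, leaving r1c3 = 4.
Column 4 already has 2, leaving r1c4 = 3.
2 is placed in column 2; hence r2c2 = 3.
3 is placed in row 3, which forces r3c1 = 4.
2 is placed in row 3; hence r3c2 = 1.
Cage a needs two cells with product 12, leaving r4c1 = 3.
Cage g needs two cells with sum 5, leaving r4c2 = 4.
3 is placed in row 2; hence r2c1 = 2.
Filled in: 1 2 4 3 / 2 3 1 4 / 4 1 3 2 / 3 4 2 1.

4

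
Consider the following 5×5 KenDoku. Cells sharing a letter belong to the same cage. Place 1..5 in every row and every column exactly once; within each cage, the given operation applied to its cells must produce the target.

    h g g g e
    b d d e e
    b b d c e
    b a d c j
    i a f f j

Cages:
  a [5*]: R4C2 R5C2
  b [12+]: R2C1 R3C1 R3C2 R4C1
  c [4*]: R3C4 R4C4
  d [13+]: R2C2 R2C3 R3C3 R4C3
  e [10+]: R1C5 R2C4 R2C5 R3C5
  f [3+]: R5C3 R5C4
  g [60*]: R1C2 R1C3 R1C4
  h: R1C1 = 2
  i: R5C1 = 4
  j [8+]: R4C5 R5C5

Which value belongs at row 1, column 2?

4

H is a freebie, leaving R1C1 = 2.
I is a freebie, which forces R5C1 = 4.
Cage b has sum 12, leaving R3C2 = 3.
The only place for 1 in row 1 is R1C5.
Row 4 needs a 2, and only R4C3 is open for it.
Column 3 already has 2, so R5C3 = 1.
The two cells of cage f must have sum 3, leaving R5C4 = 2.
The two cells of cage a must have product 5, so R4C2 = 1.
Row 4 already has 1, leaving R4C4 = 4.
1 is placed in row 5, leaving R5C2 = 5.
Row 5 now contains 5, leaving R5C5 = 3.
Column 2 now contains 5; hence R1C2 = 4.
Column 2 now contains 4; hence R2C2 = 2.
Cage e has sum 10; hence R2C4 = 3.
Row 2 already has 2, which forces R2C5 = 4.
Column 4 already has 4, which forces R3C4 = 1.
Column 5 now contains 4, leaving R3C5 = 2.
3 is placed in column 5, leaving R4C5 = 5.
Cage g needs product 60; hence R1C3 = 3.
Column 4 already has 3; hence R1C4 = 5.
Cage b needs sum 12, which forces R2C1 = 1.
Row 2 now contains 4, which forces R2C3 = 5.
Row 3 now contains 1, so R3C1 = 5.
The 4 cells of cage d must have sum 13, so R3C3 = 4.
Row 4 already has 5, leaving R4C1 = 3.
The full grid is 2 4 3 5 1 / 1 2 5 3 4 / 5 3 4 1 2 / 3 1 2 4 5 / 4 5 1 2 3.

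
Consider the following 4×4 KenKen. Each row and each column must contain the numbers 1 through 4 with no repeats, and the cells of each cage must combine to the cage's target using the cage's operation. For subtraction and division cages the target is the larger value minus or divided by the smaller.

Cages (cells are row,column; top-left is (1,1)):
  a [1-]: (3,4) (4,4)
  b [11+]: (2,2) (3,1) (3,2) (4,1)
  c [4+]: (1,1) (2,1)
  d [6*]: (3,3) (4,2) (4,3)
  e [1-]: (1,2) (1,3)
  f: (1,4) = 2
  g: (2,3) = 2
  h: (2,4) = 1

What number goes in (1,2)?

F is a freebie; hence (1,4) = 2.
G is a freebie; hence (2,3) = 2.
Cage h is given, leaving (2,4) = 1.
Cage c needs two cells with sum 4, leaving (1,1) = 1.
Row 2 already has 1, which forces (2,1) = 3.
Row 2 now contains 3; hence (2,2) = 4.
Cage d needs product 6, so (4,2) = 2.
4 is placed in column 2, so (1,2) = 3.
The two cells of cage e must have difference 1, so (1,3) = 4.
Cage b has sum 11, so (3,1) = 2.
Cage b needs sum 11, leaving (3,2) = 1.
Row 3 now contains 1, which forces (3,3) = 3.
3 is placed in row 3, so (3,4) = 4.
Row 4 already has 2, leaving (4,1) = 4.
Column 3 now contains 3, leaving (4,3) = 1.
Column 4 already has 4, leaving (4,4) = 3.
The full grid is 1 3 4 2 / 3 4 2 1 / 2 1 3 4 / 4 2 1 3.

3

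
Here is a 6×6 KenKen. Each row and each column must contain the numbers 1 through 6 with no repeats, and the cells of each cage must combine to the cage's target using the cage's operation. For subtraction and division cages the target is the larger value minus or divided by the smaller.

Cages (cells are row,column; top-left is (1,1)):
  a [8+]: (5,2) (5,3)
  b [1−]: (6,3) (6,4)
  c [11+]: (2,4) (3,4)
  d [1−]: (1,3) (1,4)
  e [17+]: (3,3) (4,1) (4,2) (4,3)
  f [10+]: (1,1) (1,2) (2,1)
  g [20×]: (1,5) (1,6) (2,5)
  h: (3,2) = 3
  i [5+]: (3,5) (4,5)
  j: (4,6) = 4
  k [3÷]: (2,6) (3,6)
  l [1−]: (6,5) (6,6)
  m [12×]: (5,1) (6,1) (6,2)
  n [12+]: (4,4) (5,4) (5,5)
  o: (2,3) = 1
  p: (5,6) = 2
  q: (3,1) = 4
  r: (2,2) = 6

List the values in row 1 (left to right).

6 2 4 3 1 5

Cage r is given, leaving (2,2) = 6.
O is a freebie, which forces (2,3) = 1.
6 is placed in row 2; hence (2,4) = 5.
Q is a freebie, leaving (3,1) = 4.
H is a freebie, leaving (3,2) = 3.
5 is placed in column 4, so (3,4) = 6.
J is a freebie, so (4,6) = 4.
Cage p is given, leaving (5,6) = 2.
The 3 cells of cage g must have product 20, so (2,5) = 4.
Column 6 now contains 2, which forces (2,6) = 3.
Cage e needs sum 17, so (3,3) = 5.
The two cells of cage i must have sum 5, leaving (3,5) = 2.
Column 6 now contains 2, so (3,6) = 1.
Cage e needs sum 17, so (4,3) = 6.
Cage i's pair has sum 5; hence (4,5) = 3.
Row 5 already has 2, leaving (5,2) = 5.
Cage a's pair has sum 8; hence (5,3) = 3.
Cage n has sum 12; hence (5,4) = 4.
Row 5 already has 5, so (5,5) = 6.
Column 5 already has 6, so (6,5) = 5.
Row 6 now contains 5, which forces (6,6) = 6.
Cage f has sum 10, leaving (1,1) = 6.
Cage f has sum 10, so (1,2) = 2.
Row 1 already has 2, so (1,3) = 4.
Column 5 already has 5; hence (1,5) = 1.
Column 6 now contains 1, which forces (1,6) = 5.
Row 2 now contains 3, leaving (2,1) = 2.
Cage e needs sum 17, which forces (4,1) = 5.
Column 2 now contains 5; hence (4,2) = 1.
Row 4 already has 3; hence (4,4) = 2.
Row 5 already has 6, which forces (5,1) = 1.
The 3 cells of cage m must have product 12, which forces (6,1) = 3.
Cage m has product 12, so (6,2) = 4.
4 is placed in column 3; hence (6,3) = 2.
Row 6 now contains 3, which forces (6,4) = 1.
1 is placed in row 1, leaving (1,4) = 3.
Completed grid: 6 2 4 3 1 5 / 2 6 1 5 4 3 / 4 3 5 6 2 1 / 5 1 6 2 3 4 / 1 5 3 4 6 2 / 3 4 2 1 5 6.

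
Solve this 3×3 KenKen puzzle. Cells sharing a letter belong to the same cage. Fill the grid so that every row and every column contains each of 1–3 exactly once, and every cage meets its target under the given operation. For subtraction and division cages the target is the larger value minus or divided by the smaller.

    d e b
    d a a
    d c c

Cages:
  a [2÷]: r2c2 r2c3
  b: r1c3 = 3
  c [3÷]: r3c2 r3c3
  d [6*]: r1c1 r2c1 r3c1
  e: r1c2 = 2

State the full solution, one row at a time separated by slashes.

E is a freebie; hence r1c2 = 2.
Cage b is a single given cell, leaving r1c3 = 3.
2 is placed in column 2, so r2c2 = 1.
1 is placed in row 2, which forces r2c3 = 2.
1 is placed in column 2, leaving r3c2 = 3.
3 is placed in column 3, which forces r3c3 = 1.
Row 1 now contains 3, which forces r1c1 = 1.
2 is placed in row 2; hence r2c1 = 3.
1 is placed in row 3, so r3c1 = 2.

1 2 3 / 3 1 2 / 2 3 1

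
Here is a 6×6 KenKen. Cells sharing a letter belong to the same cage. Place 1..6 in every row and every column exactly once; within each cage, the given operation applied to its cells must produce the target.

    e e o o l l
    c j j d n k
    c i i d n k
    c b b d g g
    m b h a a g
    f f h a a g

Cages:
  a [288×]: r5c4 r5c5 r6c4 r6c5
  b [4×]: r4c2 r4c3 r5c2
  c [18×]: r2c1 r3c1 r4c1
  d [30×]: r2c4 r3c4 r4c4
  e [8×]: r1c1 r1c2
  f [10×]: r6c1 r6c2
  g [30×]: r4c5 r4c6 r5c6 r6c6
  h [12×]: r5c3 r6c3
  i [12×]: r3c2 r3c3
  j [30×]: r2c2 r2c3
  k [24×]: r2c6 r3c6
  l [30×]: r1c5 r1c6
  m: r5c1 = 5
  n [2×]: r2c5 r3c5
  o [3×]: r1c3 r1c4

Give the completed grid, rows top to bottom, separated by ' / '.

M is a freebie; hence r5c1 = 5.
Column 1 now contains 5, which forces r6c1 = 2.
2 is placed in row 6, so r6c2 = 5.
Column 1 already has 2, so r1c1 = 4.
Cage e's pair has product 8; hence r1c2 = 2.
Column 2 now contains 5, leaving r2c2 = 6.
Cage j's pair has product 30; hence r2c3 = 5.
6 is placed in row 2, which forces r2c6 = 4.
Column 6 already has 4; hence r3c6 = 6.
Column 2 already has 2, so r5c2 = 1.
Cage l's pair has product 30, so r1c5 = 6.
Column 6 already has 6; hence r1c6 = 5.
The 3 cells of cage c must have product 18, so r4c1 = 6.
Column 2 already has 1, so r4c2 = 4.
Cage b needs product 4, leaving r4c3 = 1.
Column 3 already has 1, so r1c3 = 3.
The two cells of cage o must have product 3, so r1c4 = 1.
4 is placed in column 2, so r3c2 = 3.
Cage i needs two cells with product 12, which forces r3c3 = 4.
Cage g needs product 30; hence r4c5 = 5.
4 is placed in column 3, leaving r5c3 = 2.
Row 5 now contains 2, so r5c6 = 3.
4 is placed in column 3; hence r6c3 = 6.
Row 6 now contains 6, so r6c4 = 4.
Row 6 now contains 4, which forces r6c5 = 3.
Cage g needs product 30, so r6c6 = 1.
Cage c has product 18, so r2c1 = 3.
Row 2 already has 3, which forces r2c4 = 2.
Row 2 now contains 2, which forces r2c5 = 1.
3 is placed in row 3, leaving r3c1 = 1.
The 3 cells of cage d must have product 30; hence r3c4 = 5.
1 is placed in column 5, which forces r3c5 = 2.
Column 4 already has 2, leaving r4c4 = 3.
Column 6 now contains 3, leaving r4c6 = 2.
Column 4 now contains 4, which forces r5c4 = 6.
Row 5 already has 3, which forces r5c5 = 4.

4 2 3 1 6 5 / 3 6 5 2 1 4 / 1 3 4 5 2 6 / 6 4 1 3 5 2 / 5 1 2 6 4 3 / 2 5 6 4 3 1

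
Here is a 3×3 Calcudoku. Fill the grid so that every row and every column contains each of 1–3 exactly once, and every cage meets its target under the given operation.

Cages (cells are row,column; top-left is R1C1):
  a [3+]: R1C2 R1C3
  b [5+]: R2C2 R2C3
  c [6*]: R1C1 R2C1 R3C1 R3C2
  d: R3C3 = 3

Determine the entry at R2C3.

Cage c needs product 6, which forces R3C2 = 1.
Cage d is given; hence R3C3 = 3.
1 is placed in column 2; hence R1C2 = 2.
The two cells of cage a must have sum 3; hence R1C3 = 1.
Cage b needs two cells with sum 5, leaving R2C2 = 3.
3 is placed in column 3, which forces R2C3 = 2.
3 is placed in row 3, leaving R3C1 = 2.
1 is placed in row 1, so R1C1 = 3.
Row 2 now contains 3; hence R2C1 = 1.
The full grid is 3 2 1 / 1 3 2 / 2 1 3.

2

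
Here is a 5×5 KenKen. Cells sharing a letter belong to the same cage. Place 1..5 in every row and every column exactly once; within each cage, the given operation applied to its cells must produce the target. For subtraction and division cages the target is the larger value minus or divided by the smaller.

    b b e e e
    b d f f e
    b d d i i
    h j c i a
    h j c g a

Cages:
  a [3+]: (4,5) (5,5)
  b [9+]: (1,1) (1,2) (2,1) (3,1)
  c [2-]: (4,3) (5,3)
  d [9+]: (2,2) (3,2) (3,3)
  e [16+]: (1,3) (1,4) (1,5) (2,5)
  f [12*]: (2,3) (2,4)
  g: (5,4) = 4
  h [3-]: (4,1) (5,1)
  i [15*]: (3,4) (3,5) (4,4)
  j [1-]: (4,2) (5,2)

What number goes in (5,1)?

G is a freebie, so (5,4) = 4.
Cage f's pair has product 12, so (2,3) = 4.
Column 4 now contains 4, so (2,4) = 3.
Row 2 now contains 4, leaving (2,5) = 5.
Cage e has sum 16, which forces (1,5) = 4.
The 3 cells of cage i must have product 15, so (3,5) = 3.
The 3 cells of cage d must have sum 9; hence (2,2) = 2.
The 3 cells of cage d must have sum 9; hence (3,2) = 5.
The 3 cells of cage d must have sum 9, leaving (3,3) = 2.
Row 3 already has 5, which forces (3,4) = 1.
Column 4 now contains 1, which forces (4,4) = 5.
Cage b has sum 9, so (1,1) = 3.
Column 2 already has 2, leaving (1,2) = 1.
2 is placed in column 3, which forces (1,3) = 5.
Column 4 now contains 5; hence (1,4) = 2.
Row 2 now contains 2, which forces (2,1) = 1.
Row 3 already has 1, which forces (3,1) = 4.
4 is placed in column 1; hence (4,1) = 2.
Cage j needs two cells with difference 1, so (4,2) = 4.
Row 4 already has 2; hence (4,5) = 1.
1 is placed in column 1; hence (5,1) = 5.
Cage j needs two cells with difference 1, leaving (5,2) = 3.
Row 5 already has 3, so (5,3) = 1.
Column 5 now contains 1; hence (5,5) = 2.
Row 4 already has 1, so (4,3) = 3.
The full grid is 3 1 5 2 4 / 1 2 4 3 5 / 4 5 2 1 3 / 2 4 3 5 1 / 5 3 1 4 2.

5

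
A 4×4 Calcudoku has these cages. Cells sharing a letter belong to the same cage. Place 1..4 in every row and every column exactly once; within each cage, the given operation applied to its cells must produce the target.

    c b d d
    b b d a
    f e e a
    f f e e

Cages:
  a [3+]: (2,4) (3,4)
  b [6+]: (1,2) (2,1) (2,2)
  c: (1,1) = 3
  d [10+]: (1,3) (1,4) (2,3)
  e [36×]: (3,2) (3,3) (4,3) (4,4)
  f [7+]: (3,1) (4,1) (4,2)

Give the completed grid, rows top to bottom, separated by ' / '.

3 1 2 4 / 2 3 4 1 / 1 4 3 2 / 4 2 1 3

Cage c is given, leaving (1,1) = 3.
3 is placed in row 1, leaving (1,4) = 4.
Row 1 now contains 4, so (1,3) = 2.
Cage d has sum 10, so (2,3) = 4.
2 is placed in row 1, leaving (1,2) = 1.
Cage b has sum 6, so (2,1) = 2.
4 is placed in row 2, leaving (2,2) = 3.
2 is placed in row 2, so (2,4) = 1.
Cage e needs product 36; hence (3,2) = 4.
Cage e has product 36, leaving (3,3) = 3.
Column 4 now contains 1, which forces (3,4) = 2.
4 is placed in column 2, which forces (4,2) = 2.
Cage e needs product 36; hence (4,3) = 1.
The 4 cells of cage e must have product 36, which forces (4,4) = 3.
Row 3 now contains 4, so (3,1) = 1.
1 is placed in row 4, which forces (4,1) = 4.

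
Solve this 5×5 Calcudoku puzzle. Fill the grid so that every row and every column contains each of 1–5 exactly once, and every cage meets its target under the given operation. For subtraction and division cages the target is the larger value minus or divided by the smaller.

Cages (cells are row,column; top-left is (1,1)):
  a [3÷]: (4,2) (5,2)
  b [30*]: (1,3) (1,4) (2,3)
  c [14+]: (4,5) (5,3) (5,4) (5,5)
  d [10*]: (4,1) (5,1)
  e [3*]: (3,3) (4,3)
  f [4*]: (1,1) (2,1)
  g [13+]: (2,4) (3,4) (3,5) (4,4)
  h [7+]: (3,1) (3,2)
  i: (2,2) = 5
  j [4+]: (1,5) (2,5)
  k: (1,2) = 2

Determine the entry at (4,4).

K is a freebie, leaving (1,2) = 2.
Cage i is a single given cell, which forces (2,2) = 5.
The 3 cells of cage b must have product 30, leaving (2,3) = 2.
Row 1 needs a 4, and only (1,1) is open for it.
4 is placed in column 1, leaving (2,1) = 1.
Row 2 already has 1; hence (2,5) = 3.
4 is placed in column 1, which forces (3,1) = 3.
Cage h needs two cells with sum 7, so (3,2) = 4.
Row 3 already has 3, so (3,3) = 1.
1 is placed in column 3, so (4,3) = 3.
Column 3 already has 3, which forces (1,3) = 5.
Cage b needs product 30; hence (1,4) = 3.
Column 5 now contains 3, which forces (1,5) = 1.
3 is placed in row 2, so (2,4) = 4.
Cage g has sum 13, leaving (3,4) = 5.
Cage g needs sum 13, which forces (3,5) = 2.
3 is placed in row 4, leaving (4,2) = 1.
Cage g needs sum 13, so (4,4) = 2.
Cage a needs two cells with quotient 3, which forces (5,2) = 3.
Column 3 already has 5, so (5,3) = 4.
5 is placed in column 4, leaving (5,4) = 1.
Row 5 already has 4, which forces (5,5) = 5.
2 is placed in row 4, which forces (4,1) = 5.
Column 5 already has 5, which forces (4,5) = 4.
Row 5 now contains 5, so (5,1) = 2.
Completed grid: 4 2 5 3 1 / 1 5 2 4 3 / 3 4 1 5 2 / 5 1 3 2 4 / 2 3 4 1 5.

2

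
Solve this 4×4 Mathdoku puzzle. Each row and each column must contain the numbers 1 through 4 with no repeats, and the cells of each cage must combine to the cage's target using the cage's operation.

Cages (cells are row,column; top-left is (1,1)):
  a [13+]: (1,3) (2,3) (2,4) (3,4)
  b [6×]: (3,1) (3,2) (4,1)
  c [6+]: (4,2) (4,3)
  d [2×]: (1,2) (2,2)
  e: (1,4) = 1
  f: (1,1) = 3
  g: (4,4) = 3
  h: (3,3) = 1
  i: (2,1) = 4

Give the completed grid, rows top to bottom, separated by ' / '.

3 2 4 1 / 4 1 3 2 / 2 3 1 4 / 1 4 2 3

Cage f is given; hence (1,1) = 3.
Cage e is a single given cell, which forces (1,4) = 1.
Cage i is given; hence (2,1) = 4.
H is a freebie, so (3,3) = 1.
G is a freebie, so (4,4) = 3.
Row 1 already has 1; hence (1,2) = 2.
Cage a has sum 13, which forces (1,3) = 4.
Cage d's pair has product 2; hence (2,2) = 1.
The 4 cells of cage a must have sum 13, leaving (2,3) = 3.
Column 4 now contains 3, leaving (2,4) = 2.
1 is placed in row 3, leaving (3,1) = 2.
Cage b needs product 6; hence (3,2) = 3.
Cage a has sum 13, so (3,4) = 4.
Cage b needs product 6, leaving (4,1) = 1.
2 is placed in column 2, which forces (4,2) = 4.
Column 3 now contains 4; hence (4,3) = 2.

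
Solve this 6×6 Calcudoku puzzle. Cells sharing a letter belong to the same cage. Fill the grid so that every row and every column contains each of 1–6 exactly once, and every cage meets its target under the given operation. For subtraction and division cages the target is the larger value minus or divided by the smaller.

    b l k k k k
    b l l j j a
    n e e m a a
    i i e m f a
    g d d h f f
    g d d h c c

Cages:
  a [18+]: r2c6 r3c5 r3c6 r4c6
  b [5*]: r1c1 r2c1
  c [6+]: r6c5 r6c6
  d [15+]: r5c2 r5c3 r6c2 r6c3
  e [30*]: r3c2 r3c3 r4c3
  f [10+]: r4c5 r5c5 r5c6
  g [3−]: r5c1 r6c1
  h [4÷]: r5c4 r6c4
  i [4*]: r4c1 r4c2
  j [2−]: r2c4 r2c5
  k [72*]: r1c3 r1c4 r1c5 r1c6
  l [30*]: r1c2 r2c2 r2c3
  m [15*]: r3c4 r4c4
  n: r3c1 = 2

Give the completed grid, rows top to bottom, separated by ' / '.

5 2 4 6 1 3 / 1 3 5 2 4 6 / 2 5 1 3 6 4 / 4 1 6 5 3 2 / 6 4 3 1 2 5 / 3 6 2 4 5 1

Cage n is a single given cell; hence r3c1 = 2.
Row 1 needs a 2, and only r1c2 is open for it.
The only place for 5 in row 1 is r1c1.
Column 1 now contains 5, leaving r2c1 = 1.
Column 1 now contains 1; hence r4c1 = 4.
Row 4 now contains 4, which forces r4c2 = 1.
Column 4 needs a 2, and only r2c4 is open for it.
Cage j's pair has difference 2, so r2c5 = 4.
In row 2, 6 can only go at r2c6, so r2c6 = 6.
The only place for 4 in row 3 is r3c6.
The only place for 1 in row 3 is r3c3.
The only place for 2 in row 6 is r6c3.
In column 4, 6 can only go at r1c4, so r1c4 = 6.
Cage k needs product 72, leaving r1c3 = 4.
The two cells of cage h must have quotient 4; hence r5c4 = 1.
The pair r6c5/r6c6 in row 6 holds {1, 5}, so r6c4 = 4.
The 4 cells of cage d must have sum 15; hence r5c2 = 4.
In row 4, 6 can only go at r4c3, so r4c3 = 6.
The 3 cells of cage e must have product 30; hence r3c2 = 5.
Row 3 now contains 5; hence r3c4 = 3.
Row 3 already has 3, leaving r3c5 = 6.
Column 4 now contains 3, leaving r4c4 = 5.
Column 3 now contains 6, leaving r5c3 = 3.
Cage d has sum 15, which forces r6c2 = 6.
5 is placed in column 2, which forces r2c2 = 3.
3 is placed in column 3, leaving r2c3 = 5.
Cage f has sum 10, leaving r4c5 = 3.
The 4 cells of cage a must have sum 18, which forces r4c6 = 2.
3 is placed in row 5; hence r5c1 = 6.
2 is placed in column 6, leaving r5c6 = 5.
Row 6 already has 6; hence r6c1 = 3.
5 is placed in column 6, so r6c6 = 1.
3 is placed in column 5, so r1c5 = 1.
1 is placed in column 6; hence r1c6 = 3.
Row 5 now contains 5; hence r5c5 = 2.
Row 6 now contains 1, so r6c5 = 5.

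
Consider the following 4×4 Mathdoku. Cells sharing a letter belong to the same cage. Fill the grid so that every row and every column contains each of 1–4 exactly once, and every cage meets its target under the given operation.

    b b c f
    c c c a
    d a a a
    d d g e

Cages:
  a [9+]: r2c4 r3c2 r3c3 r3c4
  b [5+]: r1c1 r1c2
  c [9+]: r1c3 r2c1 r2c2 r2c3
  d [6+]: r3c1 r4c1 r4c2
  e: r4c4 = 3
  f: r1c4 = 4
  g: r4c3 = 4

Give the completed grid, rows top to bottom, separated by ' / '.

F is a freebie, so r1c4 = 4.
Cage g is given; hence r4c3 = 4.
Cage e is a single given cell, so r4c4 = 3.
The 4 cells of cage a must have sum 9, leaving r2c4 = 2.
Cage d needs sum 6, which forces r3c1 = 3.
Cage a needs sum 9, so r3c2 = 4.
The 4 cells of cage a must have sum 9, leaving r3c3 = 2.
Cage a has sum 9, so r3c4 = 1.
3 is placed in column 1; hence r1c1 = 2.
Cage b needs two cells with sum 5, leaving r1c2 = 3.
The 4 cells of cage c must have sum 9, which forces r1c3 = 1.
The 4 cells of cage c must have sum 9; hence r2c1 = 4.
Cage c needs sum 9; hence r2c2 = 1.
Cage c has sum 9; hence r2c3 = 3.
2 is placed in column 1; hence r4c1 = 1.
1 is placed in column 2, so r4c2 = 2.

2 3 1 4 / 4 1 3 2 / 3 4 2 1 / 1 2 4 3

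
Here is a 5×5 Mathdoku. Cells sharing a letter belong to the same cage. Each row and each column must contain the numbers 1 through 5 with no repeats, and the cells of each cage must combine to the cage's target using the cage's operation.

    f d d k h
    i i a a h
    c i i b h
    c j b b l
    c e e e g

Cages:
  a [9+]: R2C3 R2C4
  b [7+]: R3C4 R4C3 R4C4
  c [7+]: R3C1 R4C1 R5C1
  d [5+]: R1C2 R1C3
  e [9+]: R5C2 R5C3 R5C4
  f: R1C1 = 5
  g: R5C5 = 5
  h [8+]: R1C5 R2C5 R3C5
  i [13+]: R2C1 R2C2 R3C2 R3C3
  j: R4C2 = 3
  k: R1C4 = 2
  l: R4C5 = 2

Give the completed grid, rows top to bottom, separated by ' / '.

Cage f is a single given cell; hence R1C1 = 5.
Cage k is given; hence R1C4 = 2.
Cage j is given; hence R4C2 = 3.
Cage l is given, which forces R4C5 = 2.
G is a freebie, leaving R5C5 = 5.
Cage b needs sum 7, so R3C4 = 1.
The 3 cells of cage b must have sum 7; hence R4C3 = 1.
Cage b needs sum 7, which forces R4C4 = 5.
Cage d needs two cells with sum 5; hence R1C2 = 1.
Column 3 already has 1, leaving R1C3 = 4.
4 is placed in row 1, which forces R1C5 = 3.
The two cells of cage a must have sum 9, leaving R2C3 = 5.
Column 4 already has 5, leaving R2C4 = 4.
4 is placed in row 2, leaving R2C5 = 1.
Cage c has sum 7, leaving R3C1 = 2.
Row 3 already has 2, which forces R3C3 = 3.
Column 5 now contains 3, so R3C5 = 4.
1 is placed in row 4; hence R4C1 = 4.
The 3 cells of cage c must have sum 7, so R5C1 = 1.
Column 3 now contains 3, leaving R5C3 = 2.
Column 4 already has 4, so R5C4 = 3.
2 is placed in column 1, leaving R2C1 = 3.
4 is placed in row 2, so R2C2 = 2.
4 is placed in row 3, leaving R3C2 = 5.
Row 5 now contains 2, leaving R5C2 = 4.

5 1 4 2 3 / 3 2 5 4 1 / 2 5 3 1 4 / 4 3 1 5 2 / 1 4 2 3 5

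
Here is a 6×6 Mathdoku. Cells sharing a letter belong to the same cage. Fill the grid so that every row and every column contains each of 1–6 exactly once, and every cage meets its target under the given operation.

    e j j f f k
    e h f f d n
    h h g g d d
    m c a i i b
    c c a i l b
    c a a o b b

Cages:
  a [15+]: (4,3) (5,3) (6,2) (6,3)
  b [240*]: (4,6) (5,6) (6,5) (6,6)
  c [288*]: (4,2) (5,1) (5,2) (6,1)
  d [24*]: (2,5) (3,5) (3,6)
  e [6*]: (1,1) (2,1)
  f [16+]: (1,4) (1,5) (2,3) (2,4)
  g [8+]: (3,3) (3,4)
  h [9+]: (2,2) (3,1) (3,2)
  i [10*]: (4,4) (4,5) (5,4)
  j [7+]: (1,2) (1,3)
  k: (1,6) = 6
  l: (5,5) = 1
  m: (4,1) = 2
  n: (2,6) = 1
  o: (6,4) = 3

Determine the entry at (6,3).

1

K is a freebie, so (1,6) = 6.
Cage n is a single given cell, which forces (2,6) = 1.
Cage m is a single given cell, so (4,1) = 2.
L is a freebie, so (5,5) = 1.
Cage o is a single given cell, which forces (6,4) = 3.
Cage e needs two cells with product 6, leaving (1,1) = 1.
The two cells of cage e must have product 6; hence (2,1) = 6.
Cage i needs product 10; hence (4,4) = 1.
Column 5 already has 1, so (4,5) = 5.
Cage i has product 10; hence (5,4) = 2.
6 is placed in column 1, which forces (6,1) = 4.
Row 6 already has 4; hence (6,5) = 6.
Cage b has product 240; hence (4,6) = 4.
Column 1 already has 4; hence (5,1) = 3.
Cage b has product 240, which forces (5,6) = 5.
The 4 cells of cage b must have product 240, leaving (6,6) = 2.
Cage h has sum 9; hence (2,2) = 3.
Column 1 already has 3, which forces (3,1) = 5.
Cage h needs sum 9, so (3,2) = 1.
Row 3 now contains 5; hence (3,4) = 6.
2 is placed in column 6; hence (3,6) = 3.
Row 4 now contains 4, which forces (4,2) = 6.
Cage a needs sum 15, so (4,3) = 3.
The 4 cells of cage c must have product 288, so (5,2) = 4.
Row 5 now contains 5, leaving (5,3) = 6.
Column 2 already has 1, leaving (6,2) = 5.
Row 6 already has 5, which forces (6,3) = 1.
5 is placed in column 2; hence (1,2) = 2.
Cage j's pair has sum 7, leaving (1,3) = 5.
Row 1 already has 5, which forces (1,4) = 4.
Row 1 now contains 2; hence (1,5) = 3.
5 is placed in column 3, which forces (2,3) = 4.
4 is placed in column 4; hence (2,4) = 5.
Row 2 now contains 4; hence (2,5) = 2.
3 is placed in row 3, which forces (3,3) = 2.
2 is placed in column 5, so (3,5) = 4.
The full grid is 1 2 5 4 3 6 / 6 3 4 5 2 1 / 5 1 2 6 4 3 / 2 6 3 1 5 4 / 3 4 6 2 1 5 / 4 5 1 3 6 2.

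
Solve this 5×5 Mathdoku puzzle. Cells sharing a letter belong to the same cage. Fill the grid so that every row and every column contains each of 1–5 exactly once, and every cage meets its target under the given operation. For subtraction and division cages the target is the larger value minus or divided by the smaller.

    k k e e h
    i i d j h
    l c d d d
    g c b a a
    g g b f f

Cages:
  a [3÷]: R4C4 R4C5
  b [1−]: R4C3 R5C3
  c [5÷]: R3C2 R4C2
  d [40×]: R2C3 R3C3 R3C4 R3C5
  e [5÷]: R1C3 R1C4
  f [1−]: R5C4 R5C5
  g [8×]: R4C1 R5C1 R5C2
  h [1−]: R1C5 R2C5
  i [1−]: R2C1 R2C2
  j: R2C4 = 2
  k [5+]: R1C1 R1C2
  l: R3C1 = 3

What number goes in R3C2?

Cage j is given; hence R2C4 = 2.
Cage l is a single given cell; hence R3C1 = 3.
In column 1, 5 can only go at R2C1, so R2C1 = 5.
Cage i needs two cells with difference 1, so R2C2 = 4.
Row 2 now contains 4, leaving R2C3 = 1.
Row 2 now contains 1, which forces R2C5 = 3.
3 is placed in column 5, so R4C5 = 1.
Column 3 now contains 1, which forces R1C3 = 5.
The two cells of cage e must have quotient 5, which forces R1C4 = 1.
The two cells of cage c must have quotient 5, which forces R3C2 = 1.
1 is placed in row 4, so R4C2 = 5.
1 is placed in row 4, which forces R4C4 = 3.
Column 2 now contains 1; hence R5C2 = 2.
Cage k needs two cells with sum 5; hence R1C1 = 2.
1 is placed in row 1, so R1C2 = 3.
2 is placed in row 1, leaving R1C5 = 4.
Cage g needs product 8, so R4C1 = 4.
Row 4 now contains 4, so R4C3 = 2.
The 3 cells of cage g must have product 8, so R5C1 = 1.
Cage b's pair has difference 1, so R5C3 = 3.
Column 5 now contains 4, leaving R5C5 = 5.
2 is placed in column 3; hence R3C3 = 4.
Cage d needs product 40; hence R3C4 = 5.
Column 5 already has 5, leaving R3C5 = 2.
Row 5 now contains 5; hence R5C4 = 4.
The full grid is 2 3 5 1 4 / 5 4 1 2 3 / 3 1 4 5 2 / 4 5 2 3 1 / 1 2 3 4 5.

1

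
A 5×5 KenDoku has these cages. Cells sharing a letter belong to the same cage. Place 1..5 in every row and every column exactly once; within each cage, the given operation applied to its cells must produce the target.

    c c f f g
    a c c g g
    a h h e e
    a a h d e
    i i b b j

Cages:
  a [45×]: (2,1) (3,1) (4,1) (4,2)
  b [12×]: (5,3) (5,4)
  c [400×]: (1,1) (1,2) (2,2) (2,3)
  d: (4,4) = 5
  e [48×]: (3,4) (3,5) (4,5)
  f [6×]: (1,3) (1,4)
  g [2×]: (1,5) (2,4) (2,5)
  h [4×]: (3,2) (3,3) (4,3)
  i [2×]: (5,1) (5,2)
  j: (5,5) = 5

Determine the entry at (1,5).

1

The 3 cells of cage g must have product 2, so (1,5) = 1.
Cage g has product 2; hence (2,4) = 1.
Cage g needs product 2, which forces (2,5) = 2.
The 3 cells of cage e must have product 48, which forces (3,4) = 4.
Cage e has product 48, which forces (3,5) = 3.
Cage a needs product 45, so (4,2) = 3.
Cage d is given, so (4,4) = 5.
Cage e needs product 48, leaving (4,5) = 4.
4 is placed in column 4, which forces (5,4) = 3.
J is a freebie; hence (5,5) = 5.
The two cells of cage f must have product 6, so (1,3) = 3.
Column 4 already has 3, which forces (1,4) = 2.
The 4 cells of cage a must have product 45, leaving (2,1) = 3.
Cage a has product 45; hence (3,1) = 5.
Cage h needs product 4, which forces (3,2) = 2.
Row 3 already has 4, so (3,3) = 1.
Row 4 now contains 5; hence (4,1) = 1.
Cage h has product 4, so (4,3) = 2.
1 is placed in column 1, which forces (5,1) = 2.
2 is placed in column 2, which forces (5,2) = 1.
Row 5 already has 3; hence (5,3) = 4.
Column 1 now contains 5, leaving (1,1) = 4.
Cage c has product 400, which forces (1,2) = 5.
Cage c needs product 400, which forces (2,2) = 4.
Column 3 already has 4; hence (2,3) = 5.
The full grid is 4 5 3 2 1 / 3 4 5 1 2 / 5 2 1 4 3 / 1 3 2 5 4 / 2 1 4 3 5.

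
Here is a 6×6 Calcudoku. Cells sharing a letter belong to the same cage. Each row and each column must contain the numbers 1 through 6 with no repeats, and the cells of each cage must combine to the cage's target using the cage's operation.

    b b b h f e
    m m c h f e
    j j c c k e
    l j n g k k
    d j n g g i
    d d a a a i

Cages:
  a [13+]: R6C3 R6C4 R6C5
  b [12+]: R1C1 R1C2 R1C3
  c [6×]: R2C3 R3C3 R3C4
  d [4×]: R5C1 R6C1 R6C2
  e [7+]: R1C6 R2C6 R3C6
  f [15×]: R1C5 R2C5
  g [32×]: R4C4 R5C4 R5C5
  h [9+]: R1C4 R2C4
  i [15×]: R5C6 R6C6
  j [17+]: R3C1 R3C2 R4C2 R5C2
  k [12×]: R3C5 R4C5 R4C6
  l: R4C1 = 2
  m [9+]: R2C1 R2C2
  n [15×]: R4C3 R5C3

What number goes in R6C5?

6

Cage l is a single given cell, leaving R4C1 = 2.
Cage g has product 32, which forces R4C4 = 4.
Column 1 now contains 2, leaving R5C1 = 1.
The 3 cells of cage g must have product 32, which forces R5C4 = 2.
Cage g has product 32, which forces R5C5 = 4.
1 is placed in column 1; hence R6C1 = 4.
Cage k has product 12, which forces R3C5 = 2.
The 3 cells of cage d must have product 4, which forces R6C2 = 1.
The 3 cells of cage a must have sum 13, leaving R6C3 = 2.
Column 3 now contains 2, so R2C3 = 1.
The 3 cells of cage c must have product 6; hence R3C3 = 6.
Cage c has product 6, leaving R3C4 = 1.
1 is placed in row 3, leaving R3C6 = 4.
Cage e has sum 7, so R1C6 = 1.
Column 6 now contains 4, leaving R2C6 = 2.
Cage j needs sum 17, leaving R3C1 = 3.
4 is placed in row 3, so R3C2 = 5.
1 is placed in column 6, which forces R4C6 = 6.
Row 4 now contains 6, which forces R4C2 = 3.
Row 4 now contains 3; hence R4C3 = 5.
Row 4 now contains 6, leaving R4C5 = 1.
The 4 cells of cage j must have sum 17; hence R5C2 = 6.
Column 3 already has 5, which forces R5C3 = 3.
3 is placed in row 5, which forces R5C6 = 5.
Column 6 now contains 5; hence R6C6 = 3.
Cage b needs sum 12, which forces R1C1 = 6.
The 3 cells of cage b must have sum 12, leaving R1C2 = 2.
Column 3 already has 3, leaving R1C3 = 4.
Row 1 already has 6, which forces R1C4 = 3.
3 is placed in row 1, leaving R1C5 = 5.
Cage m's pair has sum 9, which forces R2C1 = 5.
Column 2 already has 3; hence R2C2 = 4.
Column 4 already has 3; hence R2C4 = 6.
5 is placed in column 5, so R2C5 = 3.
6 is placed in column 4, so R6C4 = 5.
5 is placed in column 5, leaving R6C5 = 6.
Completed grid: 6 2 4 3 5 1 / 5 4 1 6 3 2 / 3 5 6 1 2 4 / 2 3 5 4 1 6 / 1 6 3 2 4 5 / 4 1 2 5 6 3.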